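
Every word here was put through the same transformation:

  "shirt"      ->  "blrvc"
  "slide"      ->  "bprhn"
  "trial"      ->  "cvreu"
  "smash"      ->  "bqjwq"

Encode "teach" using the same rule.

Shifts by position in shirt: pos 0: s→b (+9), pos 1: h→l (+4), pos 2: i→r (+9), pos 3: r→v (+4) — repeating every 2. A repeating key of period 2 is used — shifts +9, +4 over and over.
For teach: t+9=c, e+4=i, a+9=j, c+4=g, h+9=q.

cijgq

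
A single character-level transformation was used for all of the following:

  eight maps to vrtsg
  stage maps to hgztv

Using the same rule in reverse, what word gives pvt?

Each pair mirrors across the alphabet (e↔v, i↔r, g↔t): positions sum to 25. Each letter is replaced by its mirror in the alphabet: a↔z, b↔y, c↔x, and so on (the Atbash cipher).
Reversing it on pvt: p↔k, v↔e, t↔g.

keg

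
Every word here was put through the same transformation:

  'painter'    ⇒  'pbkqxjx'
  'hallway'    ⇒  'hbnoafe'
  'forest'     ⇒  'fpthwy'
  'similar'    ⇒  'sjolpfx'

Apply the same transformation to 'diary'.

djcuc

In painter: p→p is +0, a→b is +1, i→k is +2, n→q is +3 — the shift increases by 1 each position. Each letter shifts forward by its position index (0, 1, 2, …) — the shift grows by one for each successive letter.
Applying it to diary: d+0=d, i+1=j, a+2=c, r+3=u, y+4=c.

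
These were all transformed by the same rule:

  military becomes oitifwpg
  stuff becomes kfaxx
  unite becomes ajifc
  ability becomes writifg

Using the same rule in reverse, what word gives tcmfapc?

lecture

m(12)→o(14) and i(8)→i(8) fit y≡21x+22 (mod 26); the inverse of 21 mod 26 is 5. Each letter's alphabet position (a=0..z=25) is mapped through 21·x+22 mod 26 — an affine cipher.
Decoding tcmfapc: t(19)→5·(19−22)≡11=l; c(2)→5·(2−22)≡4=e; m(12)→5·(12−22)≡2=c; f(5)→5·(5−22)≡19=t; a(0)→5·(0−22)≡20=u; p(15)→5·(15−22)≡17=r; c(2)→5·(2−22)≡4=e (all mod 26).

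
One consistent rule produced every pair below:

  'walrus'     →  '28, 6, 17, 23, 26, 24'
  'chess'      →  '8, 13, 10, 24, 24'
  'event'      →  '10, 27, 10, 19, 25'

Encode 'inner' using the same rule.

14, 19, 19, 10, 23

The number is (letter's place in the alphabet, a=1) + 5.
For inner: i=9→14, n=14→19, n=14→19, e=5→10, r=18→23.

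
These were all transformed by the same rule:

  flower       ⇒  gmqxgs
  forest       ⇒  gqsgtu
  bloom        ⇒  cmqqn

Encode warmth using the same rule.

The shift depends on letter class: consonant f→g is +1, but vowel o→q is +2. Two shifts are in play — +2 for a/e/i/o/u, +1 for every other letter.
Applying it to warmth: w(cons)+1=x, a(vowel)+2=c, r(cons)+1=s, m(cons)+1=n, t(cons)+1=u, h(cons)+1=i.

xcsnui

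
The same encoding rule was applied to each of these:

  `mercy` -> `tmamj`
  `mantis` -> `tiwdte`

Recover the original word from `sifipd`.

lawyer

In mercy: m→t is +7, e→m is +8, r→a is +9, c→m is +10 — the shift increases by 1 each position. Letter i (0-indexed) is shifted by i+7, so successive shifts are 7, 8, 9, ….
Undoing it on sifipd: s−7=l, i−8=a, f−9=w, i−10=y, p−11=e, d−12=r.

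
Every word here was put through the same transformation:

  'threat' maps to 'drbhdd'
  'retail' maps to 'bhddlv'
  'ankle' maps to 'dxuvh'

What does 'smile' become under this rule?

cwlvh

The shift depends on letter class: consonant t→d is +10, but vowel e→h is +3. Vowels shift forward by 3 and consonants shift forward by 10.
Applying it to smile: s(cons)+10=c, m(cons)+10=w, i(vowel)+3=l, l(cons)+10=v, e(vowel)+3=h.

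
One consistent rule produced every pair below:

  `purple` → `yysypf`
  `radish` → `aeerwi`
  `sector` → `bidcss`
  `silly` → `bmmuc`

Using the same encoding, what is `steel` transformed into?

A repeating key of period 3 is used — shifts +9, +4, +1 over and over.
On steel: s+9=b, t+4=x, e+1=f, e+9=n, l+4=p.

bxfnp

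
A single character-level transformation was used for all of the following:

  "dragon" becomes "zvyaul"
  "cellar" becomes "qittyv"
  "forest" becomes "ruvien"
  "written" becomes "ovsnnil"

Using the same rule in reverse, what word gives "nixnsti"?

textile

d(3)→z(25) and r(17)→v(21) fit y≡9x+24 (mod 26); the inverse of 9 mod 26 is 3. This is an affine cipher: with a=0,…,z=25, each position x becomes (9x+24) mod 26.
Reversing it on nixnsti: n(13)→3·(13−24)≡19=t; i(8)→3·(8−24)≡4=e; x(23)→3·(23−24)≡23=x; n(13)→3·(13−24)≡19=t; s(18)→3·(18−24)≡8=i; t(19)→3·(19−24)≡11=l; i(8)→3·(8−24)≡4=e (all mod 26).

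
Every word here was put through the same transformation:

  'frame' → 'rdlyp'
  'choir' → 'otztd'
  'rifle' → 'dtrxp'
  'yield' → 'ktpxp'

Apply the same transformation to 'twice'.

The shift depends on letter class: consonant f→r is +12, but vowel a→l is +11. The rule splits by letter class: vowels +11, consonants +12.
Applying it to twice: t(cons)+12=f, w(cons)+12=i, i(vowel)+11=t, c(cons)+12=o, e(vowel)+11=p.

fitop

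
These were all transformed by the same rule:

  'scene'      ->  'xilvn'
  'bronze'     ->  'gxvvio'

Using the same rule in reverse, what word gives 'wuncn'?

rogue

In scene: s→x is +5, c→i is +6, e→l is +7, n→v is +8 — the shift increases by 1 each position. Each letter shifts forward by (position + 5), i.e. 5, 6, 7, … — the shift grows by one for each successive letter.
Reversing it on wuncn: w−5=r, u−6=o, n−7=g, c−8=u, n−9=e.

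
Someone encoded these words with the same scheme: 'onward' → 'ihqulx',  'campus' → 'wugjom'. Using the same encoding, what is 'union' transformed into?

Compare letters: o→i is +20, n→h is +20, w→q is +20 — a constant shift. This is a Caesar cipher with shift 20.
For union: u+20=o, n+20=h, i+20=c, o+20=i, n+20=h.

ohcih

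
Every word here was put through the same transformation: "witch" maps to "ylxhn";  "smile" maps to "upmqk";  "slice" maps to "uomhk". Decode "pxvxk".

In witch: w→y is +2, i→l is +3, t→x is +4, c→h is +5 — the shift increases by 1 each position. Letter i (0-indexed) is shifted by i+2, so successive shifts are 2, 3, 4, ….
Reversing it on pxvxk: p−2=n, x−3=u, v−4=r, x−5=s, k−6=e.

nurse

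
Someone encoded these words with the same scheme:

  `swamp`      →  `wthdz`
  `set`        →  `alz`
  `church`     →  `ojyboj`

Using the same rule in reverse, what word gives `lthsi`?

The output letters match the input read backwards, each shifted +7: swamp reversed is pmaws. Read the word backwards and shift each letter +7.
Decoding lthsi: shift back: l−7=e, t−7=m, h−7=a, s−7=l, i−7=b → emalb; then reverse → blame.

blame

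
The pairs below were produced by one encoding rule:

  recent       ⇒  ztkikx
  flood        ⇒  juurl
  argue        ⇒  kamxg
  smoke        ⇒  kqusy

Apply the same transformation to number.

The output letters match the input read backwards, each shifted +6: recent reversed is tnecer. Read the word backwards and shift each letter +6.
Applying it to number: reverse → rebmun; then shift: r+6=x, e+6=k, b+6=h, m+6=s, u+6=a, n+6=t.

xkhsat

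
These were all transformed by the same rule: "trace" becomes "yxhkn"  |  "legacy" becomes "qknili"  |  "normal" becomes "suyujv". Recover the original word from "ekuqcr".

In trace: t→y is +5, r→x is +6, a→h is +7, c→k is +8 — the shift increases by 1 each position. The shift increases by 1 at each position, starting from +5: 5, 6, 7, ….
Decoding ekuqcr: e−5=z, k−6=e, u−7=n, q−8=i, c−9=t, r−10=h.

zenith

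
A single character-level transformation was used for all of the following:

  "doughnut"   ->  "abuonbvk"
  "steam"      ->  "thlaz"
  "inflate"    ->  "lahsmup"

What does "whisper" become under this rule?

ylwzpod

The output letters match the input read backwards, each shifted +7: doughnut reversed is tunhguod. Two steps: reverse the string, then apply a Caesar shift of +7.
For whisper: reverse → repsihw; then shift: r+7=y, e+7=l, p+7=w, s+7=z, i+7=p, h+7=o, w+7=d.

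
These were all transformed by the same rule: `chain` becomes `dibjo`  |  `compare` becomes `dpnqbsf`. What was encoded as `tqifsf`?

It's a constant shift of +1 (ROT1).
Decoding tqifsf: t−1=s, q−1=p, i−1=h, f−1=e, s−1=r, f−1=e.

sphere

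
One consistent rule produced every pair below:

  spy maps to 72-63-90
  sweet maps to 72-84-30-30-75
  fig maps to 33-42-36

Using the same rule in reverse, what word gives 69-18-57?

ran

s(#19)→72 and p(#16)→63: differences scale by 3, so n = 3·pos + 15. Each letter becomes 3×(its alphabet position, a=1..z=26) + 15.
Decoding 69-18-57: 69→(69−15)÷3=18=r, 18→(18−15)÷3=1=a, 57→(57−15)÷3=14=n.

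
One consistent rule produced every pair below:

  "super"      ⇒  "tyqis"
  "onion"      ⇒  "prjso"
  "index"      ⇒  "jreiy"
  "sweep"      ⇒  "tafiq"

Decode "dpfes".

Shifts by position in super: pos 0: s→t (+1), pos 1: u→y (+4), pos 2: p→q (+1), pos 3: e→i (+4) — repeating every 2. A repeating key of period 2 is used — shifts +1, +4 over and over.
Decoding dpfes: d−1=c, p−4=l, f−1=e, e−4=a, s−1=r.

clear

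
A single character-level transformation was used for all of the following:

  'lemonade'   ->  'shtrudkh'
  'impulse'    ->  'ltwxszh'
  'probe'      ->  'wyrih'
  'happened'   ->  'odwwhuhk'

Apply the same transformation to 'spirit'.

The shift depends on letter class: consonant l→s is +7, but vowel e→h is +3. Vowels shift forward by 3 and consonants shift forward by 7.
For spirit: s(cons)+7=z, p(cons)+7=w, i(vowel)+3=l, r(cons)+7=y, i(vowel)+3=l, t(cons)+7=a.

zwlyla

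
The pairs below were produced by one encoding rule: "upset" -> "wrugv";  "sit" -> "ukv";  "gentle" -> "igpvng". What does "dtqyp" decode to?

brown

It's a constant shift of +2 (ROT2).
Decoding dtqyp: d−2=b, t−2=r, q−2=o, y−2=w, p−2=n.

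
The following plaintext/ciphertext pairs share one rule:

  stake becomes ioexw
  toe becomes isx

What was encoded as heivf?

bread

The word is reversed, then every letter is shifted forward by 4.
Reversing it on heivf: shift back: h−4=d, e−4=a, i−4=e, v−4=r, f−4=b → daerb; then reverse → bread.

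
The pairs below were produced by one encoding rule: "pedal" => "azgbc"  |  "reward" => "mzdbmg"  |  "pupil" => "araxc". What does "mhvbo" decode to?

This is an affine cipher: with a=0,…,z=25, each position x becomes (19x+1) mod 26.
Undoing it on mhvbo: m(12)→11·(12−1)≡17=r; h(7)→11·(7−1)≡14=o; v(21)→11·(21−1)≡12=m; b(1)→11·(1−1)≡0=a; o(14)→11·(14−1)≡13=n (all mod 26).

roman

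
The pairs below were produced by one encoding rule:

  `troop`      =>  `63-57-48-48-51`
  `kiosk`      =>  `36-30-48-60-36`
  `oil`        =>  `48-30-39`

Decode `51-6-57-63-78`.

party

t(#20)→63 and r(#18)→57: differences scale by 3, so n = 3·pos + 3. With a=1..z=26, the number is 3·pos + 3.
Decoding 51-6-57-63-78: 51→(51−3)÷3=16=p, 6→(6−3)÷3=1=a, 57→(57−3)÷3=18=r, 63→(63−3)÷3=20=t, 78→(78−3)÷3=25=y.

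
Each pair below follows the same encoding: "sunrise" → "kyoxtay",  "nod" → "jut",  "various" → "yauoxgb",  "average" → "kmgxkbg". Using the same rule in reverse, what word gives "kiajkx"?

reduce

The output letters match the input read backwards, each shifted +6: sunrise reversed is esirnus. The word is reversed, then every letter is shifted forward by 6.
Undoing it on kiajkx: shift back: k−6=e, i−6=c, a−6=u, j−6=d, k−6=e, x−6=r → ecuder; then reverse → reduce.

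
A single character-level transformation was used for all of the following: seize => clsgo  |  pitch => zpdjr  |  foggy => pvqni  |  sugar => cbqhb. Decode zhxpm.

panic

Shifts by position in seize: pos 0: s→c (+10), pos 1: e→l (+7), pos 2: i→s (+10), pos 3: z→g (+7) — repeating every 2. It's a Vigenère-style cipher with numeric key [10,7]: position i shifts by key[i mod 2].
Decoding zhxpm: z−10=p, h−7=a, x−10=n, p−7=i, m−10=c.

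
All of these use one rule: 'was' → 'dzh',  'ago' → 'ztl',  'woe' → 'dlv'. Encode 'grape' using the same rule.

Each pair mirrors across the alphabet (w↔d, a↔z, s↔h): positions sum to 25. This is the alphabet-reversal cipher (Atbash): a becomes z, b becomes y, etc.
Applying it to grape: g↔t, r↔i, a↔z, p↔k, e↔v.

tizkv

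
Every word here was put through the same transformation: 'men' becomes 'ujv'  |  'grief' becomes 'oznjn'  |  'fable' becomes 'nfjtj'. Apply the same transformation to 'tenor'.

bjvtz

Vowels shift forward by 5 and consonants shift forward by 8.
For tenor: t(cons)+8=b, e(vowel)+5=j, n(cons)+8=v, o(vowel)+5=t, r(cons)+8=z.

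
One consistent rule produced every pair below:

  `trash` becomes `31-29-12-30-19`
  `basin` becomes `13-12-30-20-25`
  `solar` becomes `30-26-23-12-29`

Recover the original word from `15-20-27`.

t is letter #20 and maps to 31: an offset of 11. Each letter is replaced by its alphabet position (a=1..z=26) + 11.
Decoding 15-20-27: 15→(15−11)÷1=4=d, 20→(20−11)÷1=9=i, 27→(27−11)÷1=16=p.

dip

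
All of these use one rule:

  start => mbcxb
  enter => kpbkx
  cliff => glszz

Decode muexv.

sword

s(18)→m(12) and t(19)→b(1) fit y≡15x+2 (mod 26); the inverse of 15 mod 26 is 7. Treating letters as 0–25, the rule is x ↦ 15x + 2 (mod 26).
Undoing it on muexv: m(12)→7·(12−2)≡18=s; u(20)→7·(20−2)≡22=w; e(4)→7·(4−2)≡14=o; x(23)→7·(23−2)≡17=r; v(21)→7·(21−2)≡3=d (all mod 26).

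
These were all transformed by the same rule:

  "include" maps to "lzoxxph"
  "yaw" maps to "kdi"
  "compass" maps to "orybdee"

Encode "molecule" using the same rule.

Vowels shift forward by 3 and consonants shift forward by 12.
On molecule: m(cons)+12=y, o(vowel)+3=r, l(cons)+12=x, e(vowel)+3=h, c(cons)+12=o, u(vowel)+3=x, l(cons)+12=x, e(vowel)+3=h.

yrxhoxxh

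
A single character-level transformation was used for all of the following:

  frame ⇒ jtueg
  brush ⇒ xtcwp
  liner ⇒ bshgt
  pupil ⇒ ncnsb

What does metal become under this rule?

f(5)→j(9) and r(17)→t(19) fit y≡3x+20 (mod 26); the inverse of 3 mod 26 is 9. Each letter's alphabet position (a=0..z=25) is mapped through 3·x+20 mod 26 — an affine cipher.
On metal: m(12)→3·12+20≡4=e; e(4)→3·4+20≡6=g; t(19)→3·19+20≡25=z; a(0)→3·0+20≡20=u; l(11)→3·11+20≡1=b (all mod 26).

egzub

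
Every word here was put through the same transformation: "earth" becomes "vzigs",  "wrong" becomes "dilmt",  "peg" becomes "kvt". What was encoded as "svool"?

hello

Each pair mirrors across the alphabet (e↔v, a↔z, r↔i): positions sum to 25. Letters are reflected about the middle of the alphabet (position → 25−position): Atbash.
Reversing it on svool: s↔h, v↔e, o↔l, o↔l, l↔o.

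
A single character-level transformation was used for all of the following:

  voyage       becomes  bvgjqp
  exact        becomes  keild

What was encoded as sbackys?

Letter i (0-indexed) is shifted by i+6, so successive shifts are 6, 7, 8, ….
Decoding sbackys: s−6=m, b−7=u, a−8=s, c−9=t, k−10=a, y−11=n, s−12=g.

mustang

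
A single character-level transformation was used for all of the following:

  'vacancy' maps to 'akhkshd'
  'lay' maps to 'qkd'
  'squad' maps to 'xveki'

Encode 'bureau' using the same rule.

Two shifts are in play — +10 for a/e/i/o/u, +5 for every other letter.
On bureau: b(cons)+5=g, u(vowel)+10=e, r(cons)+5=w, e(vowel)+10=o, a(vowel)+10=k, u(vowel)+10=e.

gewoke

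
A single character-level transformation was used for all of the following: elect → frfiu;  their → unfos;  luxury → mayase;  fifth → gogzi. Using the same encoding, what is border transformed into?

cusjfx

The shifts repeat in a cycle of length 2: positions 0,1,… shift by +1, +6, then the pattern repeats.
For border: b+1=c, o+6=u, r+1=s, d+6=j, e+1=f, r+6=x.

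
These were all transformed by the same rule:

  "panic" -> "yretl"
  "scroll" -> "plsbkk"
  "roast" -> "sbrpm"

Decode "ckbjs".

p(15)→y(24) and a(0)→r(17) fit y≡23x+17 (mod 26); the inverse of 23 mod 26 is 17. This is an affine cipher: with a=0,…,z=25, each position x becomes (23x+17) mod 26.
Undoing it on ckbjs: c(2)→17·(2−17)≡5=f; k(10)→17·(10−17)≡11=l; b(1)→17·(1−17)≡14=o; j(9)→17·(9−17)≡20=u; s(18)→17·(18−17)≡17=r (all mod 26).

flour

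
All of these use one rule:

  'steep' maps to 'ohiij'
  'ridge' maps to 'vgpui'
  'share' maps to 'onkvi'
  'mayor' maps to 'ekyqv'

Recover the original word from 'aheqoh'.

utmost

s(18)→o(14) and t(19)→h(7) fit y≡19x+10 (mod 26); the inverse of 19 mod 26 is 11. This is an affine cipher: with a=0,…,z=25, each position x becomes (19x+10) mod 26.
Undoing it on aheqoh: a(0)→11·(0−10)≡20=u; h(7)→11·(7−10)≡19=t; e(4)→11·(4−10)≡12=m; q(16)→11·(16−10)≡14=o; o(14)→11·(14−10)≡18=s; h(7)→11·(7−10)≡19=t (all mod 26).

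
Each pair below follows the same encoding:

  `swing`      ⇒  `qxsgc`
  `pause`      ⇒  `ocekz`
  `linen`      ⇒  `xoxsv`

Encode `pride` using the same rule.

onsbz

The output letters match the input read backwards, each shifted +10: swing reversed is gniws. Two steps: reverse the string, then apply a Caesar shift of +10.
For pride: reverse → edirp; then shift: e+10=o, d+10=n, i+10=s, r+10=b, p+10=z.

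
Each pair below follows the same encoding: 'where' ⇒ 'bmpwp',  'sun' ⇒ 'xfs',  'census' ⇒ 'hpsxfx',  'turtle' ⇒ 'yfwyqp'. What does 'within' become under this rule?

btymts

The shift depends on letter class: consonant w→b is +5, but vowel e→p is +11. Two shifts are in play — +11 for a/e/i/o/u, +5 for every other letter.
For within: w(cons)+5=b, i(vowel)+11=t, t(cons)+5=y, h(cons)+5=m, i(vowel)+11=t, n(cons)+5=s.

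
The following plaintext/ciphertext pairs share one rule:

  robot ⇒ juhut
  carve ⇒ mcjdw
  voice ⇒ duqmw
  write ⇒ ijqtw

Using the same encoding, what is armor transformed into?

r(17)→j(9) and o(14)→u(20) fit y≡5x+2 (mod 26); the inverse of 5 mod 26 is 21. Treating letters as 0–25, the rule is x ↦ 5x + 2 (mod 26).
Applying it to armor: a(0)→5·0+2≡2=c; r(17)→5·17+2≡9=j; m(12)→5·12+2≡10=k; o(14)→5·14+2≡20=u; r(17)→5·17+2≡9=j (all mod 26).

cjkuj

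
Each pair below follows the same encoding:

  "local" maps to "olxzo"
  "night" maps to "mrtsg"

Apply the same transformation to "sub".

Each letter is replaced by its mirror in the alphabet: a↔z, b↔y, c↔x, and so on (the Atbash cipher).
For sub: s↔h, u↔f, b↔y.

hfy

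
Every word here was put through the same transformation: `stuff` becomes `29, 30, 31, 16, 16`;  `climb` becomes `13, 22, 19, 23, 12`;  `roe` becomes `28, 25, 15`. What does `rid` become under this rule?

28, 19, 14

The number is (letter's place in the alphabet, a=1) + 10.
Applying it to rid: r=18→28, i=9→19, d=4→14.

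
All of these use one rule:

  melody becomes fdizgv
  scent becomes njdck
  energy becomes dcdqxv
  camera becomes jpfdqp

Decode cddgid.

m(12)→f(5) and e(4)→d(3) fit y≡23x+15 (mod 26); the inverse of 23 mod 26 is 17. Treating letters as 0–25, the rule is x ↦ 23x + 15 (mod 26).
Undoing it on cddgid: c(2)→17·(2−15)≡13=n; d(3)→17·(3−15)≡4=e; d(3)→17·(3−15)≡4=e; g(6)→17·(6−15)≡3=d; i(8)→17·(8−15)≡11=l; d(3)→17·(3−15)≡4=e (all mod 26).

needle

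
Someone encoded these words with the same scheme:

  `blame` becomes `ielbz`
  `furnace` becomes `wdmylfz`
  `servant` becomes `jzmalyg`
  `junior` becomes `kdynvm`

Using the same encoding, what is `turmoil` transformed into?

b(1)→i(8) and l(11)→e(4) fit y≡23x+11 (mod 26); the inverse of 23 mod 26 is 17. Treating letters as 0–25, the rule is x ↦ 23x + 11 (mod 26).
Applying it to turmoil: t(19)→23·19+11≡6=g; u(20)→23·20+11≡3=d; r(17)→23·17+11≡12=m; m(12)→23·12+11≡1=b; o(14)→23·14+11≡21=v; i(8)→23·8+11≡13=n; l(11)→23·11+11≡4=e (all mod 26).

gdmbvne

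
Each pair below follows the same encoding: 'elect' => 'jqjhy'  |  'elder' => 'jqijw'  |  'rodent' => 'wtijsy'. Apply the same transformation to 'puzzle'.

uzeeqj

Compare letters: e→j is +5, l→q is +5, e→j is +5 — a constant shift. Each letter is shifted forward by 5 in the alphabet (a Caesar shift of +5).
Applying it to puzzle: p+5=u, u+5=z, z+5=e, z+5=e, l+5=q, e+5=j.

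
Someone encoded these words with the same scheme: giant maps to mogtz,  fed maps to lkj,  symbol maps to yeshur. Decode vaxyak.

It's a constant shift of +6 (ROT6).
Undoing it on vaxyak: v−6=p, a−6=u, x−6=r, y−6=s, a−6=u, k−6=e.

pursue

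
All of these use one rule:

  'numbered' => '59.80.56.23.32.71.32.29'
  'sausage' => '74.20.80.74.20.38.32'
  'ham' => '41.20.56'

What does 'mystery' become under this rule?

n(#14)→59 and u(#21)→80: differences scale by 3, so n = 3·pos + 17. Each letter becomes 3×(its alphabet position, a=1..z=26) + 17.
For mystery: m=13→56, y=25→92, s=19→74, t=20→77, e=5→32, r=18→71, y=25→92.

56.92.74.77.32.71.92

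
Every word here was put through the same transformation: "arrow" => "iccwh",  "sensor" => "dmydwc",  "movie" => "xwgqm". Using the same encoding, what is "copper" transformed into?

The shift depends on letter class: consonant r→c is +11, but vowel a→i is +8. Two shifts are in play — +8 for a/e/i/o/u, +11 for every other letter.
Applying it to copper: c(cons)+11=n, o(vowel)+8=w, p(cons)+11=a, p(cons)+11=a, e(vowel)+8=m, r(cons)+11=c.

nwaamc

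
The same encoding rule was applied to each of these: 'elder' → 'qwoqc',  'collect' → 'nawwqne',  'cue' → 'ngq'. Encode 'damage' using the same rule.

Two shifts are in play — +12 for a/e/i/o/u, +11 for every other letter.
For damage: d(cons)+11=o, a(vowel)+12=m, m(cons)+11=x, a(vowel)+12=m, g(cons)+11=r, e(vowel)+12=q.

omxmrq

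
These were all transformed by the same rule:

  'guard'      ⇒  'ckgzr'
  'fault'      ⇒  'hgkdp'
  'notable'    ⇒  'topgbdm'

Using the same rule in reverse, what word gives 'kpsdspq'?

utility

g(6)→c(2) and u(20)→k(10) fit y≡21x+6 (mod 26); the inverse of 21 mod 26 is 5. Each letter's alphabet position (a=0..z=25) is mapped through 21·x+6 mod 26 — an affine cipher.
Reversing it on kpsdspq: k(10)→5·(10−6)≡20=u; p(15)→5·(15−6)≡19=t; s(18)→5·(18−6)≡8=i; d(3)→5·(3−6)≡11=l; s(18)→5·(18−6)≡8=i; p(15)→5·(15−6)≡19=t; q(16)→5·(16−6)≡24=y (all mod 26).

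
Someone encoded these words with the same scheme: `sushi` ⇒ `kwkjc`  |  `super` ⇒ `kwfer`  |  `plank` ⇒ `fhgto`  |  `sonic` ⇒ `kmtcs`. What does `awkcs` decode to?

music

This is an affine cipher: with a=0,…,z=25, each position x becomes (19x+6) mod 26.
Undoing it on awkcs: a(0)→11·(0−6)≡12=m; w(22)→11·(22−6)≡20=u; k(10)→11·(10−6)≡18=s; c(2)→11·(2−6)≡8=i; s(18)→11·(18−6)≡2=c (all mod 26).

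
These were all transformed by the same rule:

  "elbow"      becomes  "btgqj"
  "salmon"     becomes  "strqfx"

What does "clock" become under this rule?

phtqh

Two steps: reverse the string, then apply a Caesar shift of +5.
For clock: reverse → kcolc; then shift: k+5=p, c+5=h, o+5=t, l+5=q, c+5=h.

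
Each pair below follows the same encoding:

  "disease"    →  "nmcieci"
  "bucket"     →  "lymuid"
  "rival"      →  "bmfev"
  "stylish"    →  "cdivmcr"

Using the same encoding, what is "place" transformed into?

zvemi

Two shifts are in play — +4 for a/e/i/o/u, +10 for every other letter.
Applying it to place: p(cons)+10=z, l(cons)+10=v, a(vowel)+4=e, c(cons)+10=m, e(vowel)+4=i.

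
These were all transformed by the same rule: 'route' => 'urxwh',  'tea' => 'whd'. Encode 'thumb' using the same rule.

wkxpe

Compare letters: r→u is +3, o→r is +3, u→x is +3 — a constant shift. Each letter is shifted forward by 3 in the alphabet (a Caesar shift of +3).
For thumb: t+3=w, h+3=k, u+3=x, m+3=p, b+3=e.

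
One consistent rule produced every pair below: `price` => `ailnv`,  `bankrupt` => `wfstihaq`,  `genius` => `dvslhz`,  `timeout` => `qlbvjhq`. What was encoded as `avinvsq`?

percent

p(15)→a(0) and r(17)→i(8) fit y≡17x+5 (mod 26); the inverse of 17 mod 26 is 23. This is an affine cipher: with a=0,…,z=25, each position x becomes (17x+5) mod 26.
Decoding avinvsq: a(0)→23·(0−5)≡15=p; v(21)→23·(21−5)≡4=e; i(8)→23·(8−5)≡17=r; n(13)→23·(13−5)≡2=c; v(21)→23·(21−5)≡4=e; s(18)→23·(18−5)≡13=n; q(16)→23·(16−5)≡19=t (all mod 26).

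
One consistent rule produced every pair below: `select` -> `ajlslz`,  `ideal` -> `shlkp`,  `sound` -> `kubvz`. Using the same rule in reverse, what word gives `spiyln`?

The output letters match the input read backwards, each shifted +7: select reversed is tceles. The word is reversed, then every letter is shifted forward by 7.
Undoing it on spiyln: shift back: s−7=l, p−7=i, i−7=b, y−7=r, l−7=e, n−7=g → libreg; then reverse → gerbil.

gerbil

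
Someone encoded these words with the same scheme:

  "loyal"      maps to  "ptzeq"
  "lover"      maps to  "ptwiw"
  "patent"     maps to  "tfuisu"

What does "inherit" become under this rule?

msiiwjx

Shifts by position in loyal: pos 0: l→p (+4), pos 1: o→t (+5), pos 2: y→z (+1), pos 3: a→e (+4), pos 4: l→q (+5) — repeating every 3. It's a Vigenère-style cipher with numeric key [4,5,1]: position i shifts by key[i mod 3].
On inherit: i+4=m, n+5=s, h+1=i, e+4=i, r+5=w, i+1=j, t+4=x.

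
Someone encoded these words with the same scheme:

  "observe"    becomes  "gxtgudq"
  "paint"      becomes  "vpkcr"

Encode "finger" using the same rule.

The word is reversed, then every letter is shifted forward by 2.
Applying it to finger: reverse → regnif; then shift: r+2=t, e+2=g, g+2=i, n+2=p, i+2=k, f+2=h.

tgipkh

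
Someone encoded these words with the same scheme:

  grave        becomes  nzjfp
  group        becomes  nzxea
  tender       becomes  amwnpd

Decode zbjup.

Each letter shifts forward by (position + 7), i.e. 7, 8, 9, … — the shift grows by one for each successive letter.
Decoding zbjup: z−7=s, b−8=t, j−9=a, u−10=k, p−11=e.

stake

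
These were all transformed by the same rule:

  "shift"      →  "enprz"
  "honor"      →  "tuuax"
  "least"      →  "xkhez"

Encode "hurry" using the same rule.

Shifts by position in shift: pos 0: s→e (+12), pos 1: h→n (+6), pos 2: i→p (+7), pos 3: f→r (+12), pos 4: t→z (+6) — repeating every 3. The shifts repeat in a cycle of length 3: positions 0,1,… shift by +12, +6, +7, then the pattern repeats.
For hurry: h+12=t, u+6=a, r+7=y, r+12=d, y+6=e.

tayde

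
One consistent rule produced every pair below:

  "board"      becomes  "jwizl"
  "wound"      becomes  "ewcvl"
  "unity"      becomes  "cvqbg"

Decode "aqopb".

It's a constant shift of +8 (ROT8).
Reversing it on aqopb: a−8=s, q−8=i, o−8=g, p−8=h, b−8=t.

sight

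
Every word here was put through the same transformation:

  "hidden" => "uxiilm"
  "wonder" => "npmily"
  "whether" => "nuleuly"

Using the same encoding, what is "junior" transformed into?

ahmxpy

h(7)→u(20) and i(8)→x(23) fit y≡3x+25 (mod 26); the inverse of 3 mod 26 is 9. Each letter's alphabet position (a=0..z=25) is mapped through 3·x+25 mod 26 — an affine cipher.
On junior: j(9)→3·9+25≡0=a; u(20)→3·20+25≡7=h; n(13)→3·13+25≡12=m; i(8)→3·8+25≡23=x; o(14)→3·14+25≡15=p; r(17)→3·17+25≡24=y (all mod 26).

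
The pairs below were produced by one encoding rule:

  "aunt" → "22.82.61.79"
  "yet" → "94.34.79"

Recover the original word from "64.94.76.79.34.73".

oyster

a(#1)→22 and u(#21)→82: differences scale by 3, so n = 3·pos + 19. Each letter becomes 3×(its alphabet position, a=1..z=26) + 19.
Undoing it on 64.94.76.79.34.73: 64→(64−19)÷3=15=o, 94→(94−19)÷3=25=y, 76→(76−19)÷3=19=s, 79→(79−19)÷3=20=t, 34→(34−19)÷3=5=e, 73→(73−19)÷3=18=r.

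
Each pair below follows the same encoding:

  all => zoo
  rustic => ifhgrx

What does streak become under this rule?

Each pair mirrors across the alphabet (a↔z, l↔o, l↔o): positions sum to 25. Each letter is replaced by its mirror in the alphabet: a↔z, b↔y, c↔x, and so on (the Atbash cipher).
Applying it to streak: s↔h, t↔g, r↔i, e↔v, a↔z, k↔p.

hgivzp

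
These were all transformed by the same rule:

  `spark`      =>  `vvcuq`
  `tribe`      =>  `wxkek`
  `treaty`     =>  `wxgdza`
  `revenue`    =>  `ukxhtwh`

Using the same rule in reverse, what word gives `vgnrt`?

The shifts repeat in a cycle of length 3: positions 0,1,… shift by +3, +6, +2, then the pattern repeats.
Reversing it on vgnrt: v−3=s, g−6=a, n−2=l, r−3=o, t−6=n.

salon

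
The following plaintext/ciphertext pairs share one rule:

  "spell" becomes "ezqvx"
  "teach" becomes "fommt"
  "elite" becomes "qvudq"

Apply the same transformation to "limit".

xsysf

Shifts by position in spell: pos 0: s→e (+12), pos 1: p→z (+10), pos 2: e→q (+12), pos 3: l→v (+10) — repeating every 2. A repeating key of period 2 is used — shifts +12, +10 over and over.
Applying it to limit: l+12=x, i+10=s, m+12=y, i+10=s, t+12=f.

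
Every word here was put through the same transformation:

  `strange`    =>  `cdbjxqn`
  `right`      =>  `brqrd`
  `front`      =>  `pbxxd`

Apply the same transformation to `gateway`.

qjdngji

The rule splits by letter class: vowels +9, consonants +10.
On gateway: g(cons)+10=q, a(vowel)+9=j, t(cons)+10=d, e(vowel)+9=n, w(cons)+10=g, a(vowel)+9=j, y(cons)+10=i.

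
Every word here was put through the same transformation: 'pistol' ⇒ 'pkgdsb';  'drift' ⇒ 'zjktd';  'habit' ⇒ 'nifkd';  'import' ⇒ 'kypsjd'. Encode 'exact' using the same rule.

p(15)→p(15) and i(8)→k(10) fit y≡23x+8 (mod 26); the inverse of 23 mod 26 is 17. Treating letters as 0–25, the rule is x ↦ 23x + 8 (mod 26).
For exact: e(4)→23·4+8≡22=w; x(23)→23·23+8≡17=r; a(0)→23·0+8≡8=i; c(2)→23·2+8≡2=c; t(19)→23·19+8≡3=d (all mod 26).

wricd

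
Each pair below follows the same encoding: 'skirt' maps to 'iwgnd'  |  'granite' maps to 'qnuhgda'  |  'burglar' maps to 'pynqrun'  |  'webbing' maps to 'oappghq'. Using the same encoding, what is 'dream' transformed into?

s(18)→i(8) and k(10)→w(22) fit y≡21x+20 (mod 26); the inverse of 21 mod 26 is 5. Each letter's alphabet position (a=0..z=25) is mapped through 21·x+20 mod 26 — an affine cipher.
Applying it to dream: d(3)→21·3+20≡5=f; r(17)→21·17+20≡13=n; e(4)→21·4+20≡0=a; a(0)→21·0+20≡20=u; m(12)→21·12+20≡12=m (all mod 26).

fnaum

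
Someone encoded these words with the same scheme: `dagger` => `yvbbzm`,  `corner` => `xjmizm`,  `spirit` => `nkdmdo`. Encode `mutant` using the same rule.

Compare letters: d→y is +21, a→v is +21, g→b is +21 — a constant shift. Every letter moves 21 places later in the alphabet, wrapping around z→a.
On mutant: m+21=h, u+21=p, t+21=o, a+21=v, n+21=i, t+21=o.

hpovio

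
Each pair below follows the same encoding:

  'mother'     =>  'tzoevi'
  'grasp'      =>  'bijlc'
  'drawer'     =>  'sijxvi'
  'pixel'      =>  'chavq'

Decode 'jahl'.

axis

This is an affine cipher: with a=0,…,z=25, each position x becomes (3x+9) mod 26.
Reversing it on jahl: j(9)→9·(9−9)≡0=a; a(0)→9·(0−9)≡23=x; h(7)→9·(7−9)≡8=i; l(11)→9·(11−9)≡18=s (all mod 26).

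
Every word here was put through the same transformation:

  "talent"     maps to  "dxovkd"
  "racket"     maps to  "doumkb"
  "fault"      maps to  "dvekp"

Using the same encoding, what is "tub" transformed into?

led

The output letters match the input read backwards, each shifted +10: talent reversed is tnelat. Two steps: reverse the string, then apply a Caesar shift of +10.
Applying it to tub: reverse → but; then shift: b+10=l, u+10=e, t+10=d.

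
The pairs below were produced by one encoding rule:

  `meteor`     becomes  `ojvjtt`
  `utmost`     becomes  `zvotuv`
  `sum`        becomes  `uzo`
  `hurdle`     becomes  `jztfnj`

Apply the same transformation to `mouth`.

otzvj

The shift depends on letter class: consonant m→o is +2, but vowel e→j is +5. The rule splits by letter class: vowels +5, consonants +2.
Applying it to mouth: m(cons)+2=o, o(vowel)+5=t, u(vowel)+5=z, t(cons)+2=v, h(cons)+2=j.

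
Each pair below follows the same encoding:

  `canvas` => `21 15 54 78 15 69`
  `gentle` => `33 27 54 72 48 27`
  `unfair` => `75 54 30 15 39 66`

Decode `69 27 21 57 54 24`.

c(#3)→21 and a(#1)→15: differences scale by 3, so n = 3·pos + 12. With a=1..z=26, the number is 3·pos + 12.
Undoing it on 69 27 21 57 54 24: 69→(69−12)÷3=19=s, 27→(27−12)÷3=5=e, 21→(21−12)÷3=3=c, 57→(57−12)÷3=15=o, 54→(54−12)÷3=14=n, 24→(24−12)÷3=4=d.

second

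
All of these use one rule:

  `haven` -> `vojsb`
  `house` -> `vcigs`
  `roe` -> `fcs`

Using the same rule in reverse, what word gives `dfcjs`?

Compare letters: h→v is +14, a→o is +14, v→j is +14 — a constant shift. This is a Caesar cipher with shift 14.
Decoding dfcjs: d−14=p, f−14=r, c−14=o, j−14=v, s−14=e.

prove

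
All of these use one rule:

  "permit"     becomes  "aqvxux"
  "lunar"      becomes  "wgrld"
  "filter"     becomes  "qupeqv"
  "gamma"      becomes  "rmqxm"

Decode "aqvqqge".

perfect

It's a Vigenère-style cipher with numeric key [11,12,4]: position i shifts by key[i mod 3].
Reversing it on aqvqqge: a−11=p, q−12=e, v−4=r, q−11=f, q−12=e, g−4=c, e−11=t.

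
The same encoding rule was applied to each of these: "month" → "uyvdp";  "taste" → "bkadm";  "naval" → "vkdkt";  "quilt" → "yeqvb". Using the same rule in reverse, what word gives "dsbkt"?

Shifts by position in month: pos 0: m→u (+8), pos 1: o→y (+10), pos 2: n→v (+8), pos 3: t→d (+10) — repeating every 2. A repeating key of period 2 is used — shifts +8, +10 over and over.
Reversing it on dsbkt: d−8=v, s−10=i, b−8=t, k−10=a, t−8=l.

vital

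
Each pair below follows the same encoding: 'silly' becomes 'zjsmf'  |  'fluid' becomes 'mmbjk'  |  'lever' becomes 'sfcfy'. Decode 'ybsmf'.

It's a Vigenère-style cipher with numeric key [7,1]: position i shifts by key[i mod 2].
Reversing it on ybsmf: y−7=r, b−1=a, s−7=l, m−1=l, f−7=y.

rally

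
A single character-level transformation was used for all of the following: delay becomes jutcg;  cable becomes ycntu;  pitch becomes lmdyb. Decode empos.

d(3)→j(9) and e(4)→u(20) fit y≡11x+2 (mod 26); the inverse of 11 mod 26 is 19. This is an affine cipher: with a=0,…,z=25, each position x becomes (11x+2) mod 26.
Undoing it on empos: e(4)→19·(4−2)≡12=m; m(12)→19·(12−2)≡8=i; p(15)→19·(15−2)≡13=n; o(14)→19·(14−2)≡20=u; s(18)→19·(18−2)≡18=s (all mod 26).

minus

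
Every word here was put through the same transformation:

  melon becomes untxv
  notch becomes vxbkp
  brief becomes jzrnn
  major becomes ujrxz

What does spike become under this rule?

axrsn

The rule splits by letter class: vowels +9, consonants +8.
For spike: s(cons)+8=a, p(cons)+8=x, i(vowel)+9=r, k(cons)+8=s, e(vowel)+9=n.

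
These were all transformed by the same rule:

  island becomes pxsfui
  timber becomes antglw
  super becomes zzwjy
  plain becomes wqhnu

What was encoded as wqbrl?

Shifts by position in island: pos 0: i→p (+7), pos 1: s→x (+5), pos 2: l→s (+7), pos 3: a→f (+5) — repeating every 2. A repeating key of period 2 is used — shifts +7, +5 over and over.
Reversing it on wqbrl: w−7=p, q−5=l, b−7=u, r−5=m, l−7=e.

plume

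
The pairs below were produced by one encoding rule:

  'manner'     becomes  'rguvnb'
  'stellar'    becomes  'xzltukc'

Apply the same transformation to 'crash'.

hxhaq

Letter i (0-indexed) is shifted by i+5, so successive shifts are 5, 6, 7, ….
For crash: c+5=h, r+6=x, a+7=h, s+8=a, h+9=q.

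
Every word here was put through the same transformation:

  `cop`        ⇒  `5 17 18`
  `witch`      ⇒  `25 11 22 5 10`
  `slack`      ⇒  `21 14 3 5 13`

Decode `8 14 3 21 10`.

c is letter #3 and maps to 5: an offset of 2. Letters become their 1-based position plus 2 (so a→3, b→4, …).
Reversing it on 8 14 3 21 10: 8→(8−2)÷1=6=f, 14→(14−2)÷1=12=l, 3→(3−2)÷1=1=a, 21→(21−2)÷1=19=s, 10→(10−2)÷1=8=h.

flash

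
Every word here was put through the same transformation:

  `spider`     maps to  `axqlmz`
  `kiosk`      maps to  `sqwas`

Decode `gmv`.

Compare letters: s→a is +8, p→x is +8, i→q is +8 — a constant shift. This is a Caesar cipher with shift 8.
Decoding gmv: g−8=y, m−8=e, v−8=n.

yen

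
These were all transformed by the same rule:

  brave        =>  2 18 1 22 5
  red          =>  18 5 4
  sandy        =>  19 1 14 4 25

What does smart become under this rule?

19 13 1 18 20

b is letter #2 and maps to 2: an offset of 0. Each letter is replaced by its alphabet position (a=1, b=2, …, z=26).
For smart: s=19→19, m=13→13, a=1→1, r=18→18, t=20→20.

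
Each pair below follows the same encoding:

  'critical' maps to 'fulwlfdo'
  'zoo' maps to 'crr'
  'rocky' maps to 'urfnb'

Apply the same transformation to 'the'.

It's a constant shift of +3 (ROT3).
For the: t+3=w, h+3=k, e+3=h.

wkh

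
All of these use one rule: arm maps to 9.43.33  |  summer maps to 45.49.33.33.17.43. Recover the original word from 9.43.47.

a(#1)→9 and r(#18)→43: differences scale by 2, so n = 2·pos + 7. The formula is n = 2×(alphabet index, a=1) + 7.
Undoing it on 9.43.47: 9→(9−7)÷2=1=a, 43→(43−7)÷2=18=r, 47→(47−7)÷2=20=t.

art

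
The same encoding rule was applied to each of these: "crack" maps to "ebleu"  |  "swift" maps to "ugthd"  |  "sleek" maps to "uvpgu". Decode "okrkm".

Shifts by position in crack: pos 0: c→e (+2), pos 1: r→b (+10), pos 2: a→l (+11), pos 3: c→e (+2), pos 4: k→u (+10) — repeating every 3. It's a Vigenère-style cipher with numeric key [2,10,11]: position i shifts by key[i mod 3].
Reversing it on okrkm: o−2=m, k−10=a, r−11=g, k−2=i, m−10=c.

magic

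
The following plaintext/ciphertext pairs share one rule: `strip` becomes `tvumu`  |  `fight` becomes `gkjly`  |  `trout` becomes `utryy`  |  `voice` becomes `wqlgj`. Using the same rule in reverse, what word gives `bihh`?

Letter i (0-indexed) is shifted by i+1, so successive shifts are 1, 2, 3, ….
Decoding bihh: b−1=a, i−2=g, h−3=e, h−4=d.

aged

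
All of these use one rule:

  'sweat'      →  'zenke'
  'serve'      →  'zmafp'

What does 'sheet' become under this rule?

The shift increases by 1 at each position, starting from +7: 7, 8, 9, ….
For sheet: s+7=z, h+8=p, e+9=n, e+10=o, t+11=e.

zpnoe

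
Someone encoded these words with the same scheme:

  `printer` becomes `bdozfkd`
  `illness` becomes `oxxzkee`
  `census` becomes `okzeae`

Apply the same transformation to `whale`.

The shift depends on letter class: consonant p→b is +12, but vowel i→o is +6. Vowels shift forward by 6 and consonants shift forward by 12.
On whale: w(cons)+12=i, h(cons)+12=t, a(vowel)+6=g, l(cons)+12=x, e(vowel)+6=k.

itgxk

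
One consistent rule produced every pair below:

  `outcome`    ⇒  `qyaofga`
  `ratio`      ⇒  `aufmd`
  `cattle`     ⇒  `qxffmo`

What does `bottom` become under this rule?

The word is reversed, then every letter is shifted forward by 12.
Applying it to bottom: reverse → mottob; then shift: m+12=y, o+12=a, t+12=f, t+12=f, o+12=a, b+12=n.

yaffan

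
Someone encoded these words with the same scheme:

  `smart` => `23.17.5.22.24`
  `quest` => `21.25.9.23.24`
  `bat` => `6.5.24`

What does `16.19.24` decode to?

lot

s is letter #19 and maps to 23: an offset of 4. Each letter is replaced by its alphabet position (a=1..z=26) + 4.
Undoing it on 16.19.24: 16→(16−4)÷1=12=l, 19→(19−4)÷1=15=o, 24→(24−4)÷1=20=t.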